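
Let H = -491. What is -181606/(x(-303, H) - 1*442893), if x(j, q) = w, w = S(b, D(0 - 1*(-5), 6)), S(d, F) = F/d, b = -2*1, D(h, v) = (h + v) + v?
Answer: 363212/885803 ≈ 0.41004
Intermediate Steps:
D(h, v) = h + 2*v
b = -2
w = -17/2 (w = ((0 - 1*(-5)) + 2*6)/(-2) = ((0 + 5) + 12)*(-½) = (5 + 12)*(-½) = 17*(-½) = -17/2 ≈ -8.5000)
x(j, q) = -17/2
-181606/(x(-303, H) - 1*442893) = -181606/(-17/2 - 1*442893) = -181606/(-17/2 - 442893) = -181606/(-885803/2) = -181606*(-2/885803) = 363212/885803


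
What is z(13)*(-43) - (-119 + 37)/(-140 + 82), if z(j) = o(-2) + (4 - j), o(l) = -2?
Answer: 13676/29 ≈ 471.59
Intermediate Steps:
z(j) = 2 - j (z(j) = -2 + (4 - j) = 2 - j)
z(13)*(-43) - (-119 + 37)/(-140 + 82) = (2 - 1*13)*(-43) - (-119 + 37)/(-140 + 82) = (2 - 13)*(-43) - (-82)/(-58) = -11*(-43) - (-82)*(-1)/58 = 473 - 1*41/29 = 473 - 41/29 = 13676/29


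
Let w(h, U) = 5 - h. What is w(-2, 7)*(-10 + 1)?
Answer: -63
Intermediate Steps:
w(-2, 7)*(-10 + 1) = (5 - 1*(-2))*(-10 + 1) = (5 + 2)*(-9) = 7*(-9) = -63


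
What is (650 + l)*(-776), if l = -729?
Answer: 61304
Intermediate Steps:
(650 + l)*(-776) = (650 - 729)*(-776) = -79*(-776) = 61304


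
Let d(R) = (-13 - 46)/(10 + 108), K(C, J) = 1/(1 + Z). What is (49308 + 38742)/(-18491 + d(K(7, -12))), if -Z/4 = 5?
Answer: -176100/36983 ≈ -4.7617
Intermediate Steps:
Z = -20 (Z = -4*5 = -20)
K(C, J) = -1/19 (K(C, J) = 1/(1 - 20) = 1/(-19) = -1/19)
d(R) = -½ (d(R) = -59/118 = -59*1/118 = -½)
(49308 + 38742)/(-18491 + d(K(7, -12))) = (49308 + 38742)/(-18491 - ½) = 88050/(-36983/2) = 88050*(-2/36983) = -176100/36983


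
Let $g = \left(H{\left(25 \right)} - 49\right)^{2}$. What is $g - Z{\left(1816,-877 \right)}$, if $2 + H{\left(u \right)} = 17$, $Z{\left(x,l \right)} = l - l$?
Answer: $1156$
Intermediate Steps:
$Z{\left(x,l \right)} = 0$
$H{\left(u \right)} = 15$ ($H{\left(u \right)} = -2 + 17 = 15$)
$g = 1156$ ($g = \left(15 - 49\right)^{2} = \left(-34\right)^{2} = 1156$)
$g - Z{\left(1816,-877 \right)} = 1156 - 0 = 1156 + 0 = 1156$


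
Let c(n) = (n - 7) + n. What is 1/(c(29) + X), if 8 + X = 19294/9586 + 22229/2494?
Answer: 11953742/644614121 ≈ 0.018544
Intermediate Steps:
c(n) = -7 + 2*n (c(n) = (-7 + n) + n = -7 + 2*n)
X = 34973279/11953742 (X = -8 + (19294/9586 + 22229/2494) = -8 + (19294*(1/9586) + 22229*(1/2494)) = -8 + (9647/4793 + 22229/2494) = -8 + 130603215/11953742 = 34973279/11953742 ≈ 2.9257)
1/(c(29) + X) = 1/((-7 + 2*29) + 34973279/11953742) = 1/((-7 + 58) + 34973279/11953742) = 1/(51 + 34973279/11953742) = 1/(644614121/11953742) = 11953742/644614121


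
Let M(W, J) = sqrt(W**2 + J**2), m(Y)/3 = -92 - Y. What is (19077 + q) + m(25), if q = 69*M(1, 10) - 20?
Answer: 18706 + 69*sqrt(101) ≈ 19399.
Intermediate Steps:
m(Y) = -276 - 3*Y (m(Y) = 3*(-92 - Y) = -276 - 3*Y)
M(W, J) = sqrt(J**2 + W**2)
q = -20 + 69*sqrt(101) (q = 69*sqrt(10**2 + 1**2) - 20 = 69*sqrt(100 + 1) - 20 = 69*sqrt(101) - 20 = -20 + 69*sqrt(101) ≈ 673.44)
(19077 + q) + m(25) = (19077 + (-20 + 69*sqrt(101))) + (-276 - 3*25) = (19057 + 69*sqrt(101)) + (-276 - 75) = (19057 + 69*sqrt(101)) - 351 = 18706 + 69*sqrt(101)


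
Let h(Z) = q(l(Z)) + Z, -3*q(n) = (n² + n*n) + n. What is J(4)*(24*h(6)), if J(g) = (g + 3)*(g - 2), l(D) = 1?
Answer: 1680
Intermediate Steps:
q(n) = -2*n²/3 - n/3 (q(n) = -((n² + n*n) + n)/3 = -((n² + n²) + n)/3 = -(2*n² + n)/3 = -(n + 2*n²)/3 = -2*n²/3 - n/3)
J(g) = (-2 + g)*(3 + g) (J(g) = (3 + g)*(-2 + g) = (-2 + g)*(3 + g))
h(Z) = -1 + Z (h(Z) = -⅓*1*(1 + 2*1) + Z = -⅓*1*(1 + 2) + Z = -⅓*1*3 + Z = -1 + Z)
J(4)*(24*h(6)) = (-6 + 4 + 4²)*(24*(-1 + 6)) = (-6 + 4 + 16)*(24*5) = 14*120 = 1680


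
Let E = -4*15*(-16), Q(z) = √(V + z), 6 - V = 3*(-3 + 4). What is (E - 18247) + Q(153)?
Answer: -17287 + 2*√39 ≈ -17275.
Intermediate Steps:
V = 3 (V = 6 - 3*(-3 + 4) = 6 - 3 = 3)
Q(z) = √(3 + z)
E = 960 (E = -60*(-16) = 960)
(E - 18247) + Q(153) = (960 - 18247) + √(3 + 153) = -17287 + √156 = -17287 + 2*√39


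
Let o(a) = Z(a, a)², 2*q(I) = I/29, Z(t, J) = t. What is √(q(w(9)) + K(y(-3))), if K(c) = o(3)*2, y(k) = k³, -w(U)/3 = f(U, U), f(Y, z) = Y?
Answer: 3*√6554/58 ≈ 4.1874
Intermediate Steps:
w(U) = -3*U
q(I) = I/58 (q(I) = (I/29)/2 = I/58)
o(a) = a²
K(c) = 18 (K(c) = 3²*2 = 9*2 = 18)
√(q(w(9)) + K(y(-3))) = √((-3*9)/58 + 18) = √((1/58)*(-27) + 18) = √(-27/58 + 18) = √(1017/58) = 3*√6554/58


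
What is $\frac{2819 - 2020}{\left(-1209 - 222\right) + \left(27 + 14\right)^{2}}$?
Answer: $\frac{799}{250} \approx 3.196$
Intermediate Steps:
$\frac{2819 - 2020}{\left(-1209 - 222\right) + \left(27 + 14\right)^{2}} = \frac{799}{\left(-1209 - 222\right) + 41^{2}} = \frac{799}{-1431 + 1681} = \frac{799}{250}$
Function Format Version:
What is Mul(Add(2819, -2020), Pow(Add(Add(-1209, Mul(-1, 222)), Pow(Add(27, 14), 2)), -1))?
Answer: Rational(799, 250) ≈ 3.1960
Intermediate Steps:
Mul(Add(2819, -2020), Pow(Add(Add(-1209, Mul(-1, 222)), Pow(Add(27, 14), 2)), -1)) = Mul(799, Pow(Add(Add(-1209, -222), Pow(41, 2)), -1)) = Mul(799, Pow(Add(-1431, 1681), -1)) = Mul(799, Pow(250, -1)) = Mul(799, Rational(1, 250)) = Rational(799, 250)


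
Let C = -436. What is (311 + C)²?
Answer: 15625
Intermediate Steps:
(311 + C)² = (311 - 436)² = (-125)² = 15625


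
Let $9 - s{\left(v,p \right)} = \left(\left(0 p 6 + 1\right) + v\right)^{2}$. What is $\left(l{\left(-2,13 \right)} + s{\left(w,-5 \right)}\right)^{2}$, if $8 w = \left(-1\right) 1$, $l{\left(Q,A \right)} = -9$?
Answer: $\frac{2401}{4096} \approx 0.58618$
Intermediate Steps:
$w = - \frac{1}{8}$ ($w = \frac{\left(-1\right) 1}{8} = \frac{1}{8} \left(-1\right) = - \frac{1}{8} \approx -0.125$)
$s{\left(v,p \right)} = 9 - \left(1 + v\right)^{2}$ ($s{\left(v,p \right)} = 9 - \left(\left(0 p 6 + 1\right) + v\right)^{2} = 9 - \left(\left(0 \cdot 6 + 1\right) + v\right)^{2} = 9 - \left(\left(0 + 1\right) + v\right)^{2} = 9 - \left(1 + v\right)^{2}$)
$\left(l{\left(-2,13 \right)} + s{\left(w,-5 \right)}\right)^{2} = \left(-9 + \left(9 - \left(1 - \frac{1}{8}\right)^{2}\right)\right)^{2} = \left(-9 + \left(9 - \left(\frac{7}{8}\right)^{2}\right)\right)^{2} = \left(-9 + \left(9 - \frac{49}{64}\right)\right)^{2} = \left(-9 + \frac{527}{64}\right)^{2} = \left(- \frac{49}{64}\right)^{2} = \frac{2401}{4096}$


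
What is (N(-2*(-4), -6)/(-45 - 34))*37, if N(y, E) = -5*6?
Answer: 1110/79 ≈ 14.051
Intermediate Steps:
N(y, E) = -30
(N(-2*(-4), -6)/(-45 - 34))*37 = (-30/(-45 - 34))*37 = (-30/(-79))*37 = -1/79*(-30)*37 = (30/79)*37 = 1110/79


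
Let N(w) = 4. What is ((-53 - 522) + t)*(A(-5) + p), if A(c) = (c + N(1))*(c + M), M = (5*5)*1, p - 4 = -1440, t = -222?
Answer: 1160432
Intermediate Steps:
p = -1436 (p = 4 - 1440 = -1436)
M = 25 (M = 25*1 = 25)
A(c) = (4 + c)*(25 + c) (A(c) = (c + 4)*(c + 25) = (4 + c)*(25 + c))
((-53 - 522) + t)*(A(-5) + p) = ((-53 - 522) - 222)*((100 + (-5)² + 29*(-5)) - 1436) = (-575 - 222)*((100 + 25 - 145) - 1436) = -797*(-20 - 1436) = -797*(-1456) = 1160432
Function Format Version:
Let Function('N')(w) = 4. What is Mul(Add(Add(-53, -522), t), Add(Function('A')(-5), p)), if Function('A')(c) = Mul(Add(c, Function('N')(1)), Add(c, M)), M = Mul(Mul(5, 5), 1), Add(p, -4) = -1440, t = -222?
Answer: 1160432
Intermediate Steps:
p = -1436 (p = Add(4, -1440) = -1436)
M = 25 (M = Mul(25, 1) = 25)
Function('A')(c) = Mul(Add(4, c), Add(25, c)) (Function('A')(c) = Mul(Add(c, 4), Add(c, 25)) = Mul(Add(4, c), Add(25, c)))
Mul(Add(Add(-53, -522), t), Add(Function('A')(-5), p)) = Mul(Add(Add(-53, -522), -222), Add(Add(100, Pow(-5, 2), Mul(29, -5)), -1436)) = Mul(Add(-575, -222), Add(Add(100, 25, -145), -1436)) = Mul(-797, Add(-20, -1436)) = Mul(-797, -1456) = 1160432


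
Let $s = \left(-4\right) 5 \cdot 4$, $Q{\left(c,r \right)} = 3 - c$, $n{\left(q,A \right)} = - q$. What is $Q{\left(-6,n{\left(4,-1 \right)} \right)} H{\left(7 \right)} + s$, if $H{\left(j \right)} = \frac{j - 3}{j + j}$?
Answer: $- \frac{542}{7} \approx -77.429$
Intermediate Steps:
$H{\left(j \right)} = \frac{-3 + j}{2 j}$
$s = -80$ ($s = \left(-20\right) 4 = -80$)
$Q{\left(-6,n{\left(4,-1 \right)} \right)} H{\left(7 \right)} + s = \left(3 - -6\right) \frac{-3 + 7}{2 \cdot 7} - 80 = \left(3 + 6\right) \frac{1}{2} \cdot \frac{1}{7} \cdot 4 - 80 = 9 \cdot \frac{2}{7} - 80 = \frac{18}{7} - 80 = - \frac{542}{7}$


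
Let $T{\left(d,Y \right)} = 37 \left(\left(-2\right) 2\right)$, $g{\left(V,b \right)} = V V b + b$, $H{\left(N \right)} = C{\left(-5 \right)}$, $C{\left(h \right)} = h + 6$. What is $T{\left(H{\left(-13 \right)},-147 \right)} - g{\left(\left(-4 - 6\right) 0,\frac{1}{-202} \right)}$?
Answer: $- \frac{29895}{202} \approx -148.0$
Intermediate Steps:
$C{\left(h \right)} = 6 + h$
$H{\left(N \right)} = 1$ ($H{\left(N \right)} = 6 - 5 = 1$)
$g{\left(V,b \right)} = b + b V^{2}$ ($g{\left(V,b \right)} = V^{2} b + b = b V^{2} + b = b + b V^{2}$)
$T{\left(d,Y \right)} = -148$ ($T{\left(d,Y \right)} = 37 \left(-4\right) = -148$)
$T{\left(H{\left(-13 \right)},-147 \right)} - g{\left(\left(-4 - 6\right) 0,\frac{1}{-202} \right)} = -148 - \frac{1 + \left(\left(-4 - 6\right) 0\right)^{2}}{-202} = -148 - - \frac{1 + \left(\left(-10\right) 0\right)^{2}}{202} = -148 - - \frac{1 + 0^{2}}{202} = -148 - - \frac{1 + 0}{202} = -148 - \left(- \frac{1}{202}\right) 1 = -148 - - \frac{1}{202} = -148 + \frac{1}{202} = - \frac{29895}{202}$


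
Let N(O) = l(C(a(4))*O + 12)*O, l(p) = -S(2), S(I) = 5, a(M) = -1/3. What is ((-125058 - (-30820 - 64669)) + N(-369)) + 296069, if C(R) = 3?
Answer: 268345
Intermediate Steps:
a(M) = -⅓ (a(M) = -1*⅓ = -⅓)
l(p) = -5 (l(p) = -1*5 = -5)
N(O) = -5*O
((-125058 - (-30820 - 64669)) + N(-369)) + 296069 = ((-125058 - (-30820 - 64669)) - 5*(-369)) + 296069 = ((-125058 - 1*(-95489)) + 1845) + 296069 = ((-125058 + 95489) + 1845) + 296069 = (-29569 + 1845) + 296069 = -27724 + 296069 = 268345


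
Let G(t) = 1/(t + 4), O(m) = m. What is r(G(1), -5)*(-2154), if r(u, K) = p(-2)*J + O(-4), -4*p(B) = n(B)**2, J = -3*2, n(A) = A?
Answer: -4308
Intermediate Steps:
J = -6
p(B) = -B**2/4
G(t) = 1/(4 + t)
r(u, K) = 2 (r(u, K) = -1/4*(-2)**2*(-6) - 4 = -1/4*4*(-6) - 4 = -1*(-6) - 4 = 6 - 4 = 2)
r(G(1), -5)*(-2154) = 2*(-2154) = -4308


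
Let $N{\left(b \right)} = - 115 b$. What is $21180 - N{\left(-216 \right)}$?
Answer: $-3660$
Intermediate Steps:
$21180 - N{\left(-216 \right)} = 21180 - \left(-115\right) \left(-216\right) = 21180 - 24840 = -3660$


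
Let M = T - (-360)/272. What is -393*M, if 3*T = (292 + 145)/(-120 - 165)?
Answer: -162833/510 ≈ -319.28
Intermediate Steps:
T = -23/45 (T = ((292 + 145)/(-120 - 165))/3 = (437/(-285))/3 = (437*(-1/285))/3 = (1/3)*(-23/15) = -23/45 ≈ -0.51111)
M = 1243/1530 (M = -23/45 - (-360)/272 = -23/45 - 1*(-45/34) = -23/45 + 45/34 = 1243/1530 ≈ 0.81242)
-393*M = -393*1243/1530 = -162833/510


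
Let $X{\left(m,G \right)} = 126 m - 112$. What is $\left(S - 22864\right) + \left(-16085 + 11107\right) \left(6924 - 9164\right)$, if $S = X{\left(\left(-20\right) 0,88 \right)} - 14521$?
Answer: $11113223$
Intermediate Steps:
$X{\left(m,G \right)} = -112 + 126 m$
$S = -14633$ ($S = \left(-112 + 126 \left(\left(-20\right) 0\right)\right) - 14521 = \left(-112 + 126 \cdot 0\right) - 14521 = \left(-112 + 0\right) - 14521 = -112 - 14521 = -14633$)
$\left(S - 22864\right) + \left(-16085 + 11107\right) \left(6924 - 9164\right) = \left(-14633 - 22864\right) + \left(-16085 + 11107\right) \left(6924 - 9164\right) = -37497 - -11150720 = -37497 + 11150720 = 11113223$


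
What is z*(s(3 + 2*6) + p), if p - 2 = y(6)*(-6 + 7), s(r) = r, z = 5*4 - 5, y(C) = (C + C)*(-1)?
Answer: 75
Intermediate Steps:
y(C) = -2*C (y(C) = (2*C)*(-1) = -2*C)
z = 15 (z = 20 - 5 = 15)
p = -10 (p = 2 + (-2*6)*(-6 + 7) = 2 - 12*1 = 2 - 12 = -10)
z*(s(3 + 2*6) + p) = 15*((3 + 2*6) - 10) = 15*((3 + 12) - 10) = 15*(15 - 10) = 15*5 = 75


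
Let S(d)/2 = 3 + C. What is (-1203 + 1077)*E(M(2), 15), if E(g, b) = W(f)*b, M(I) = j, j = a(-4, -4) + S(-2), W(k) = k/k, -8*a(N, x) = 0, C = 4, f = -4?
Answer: -1890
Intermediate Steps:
a(N, x) = 0 (a(N, x) = -⅛*0 = 0)
W(k) = 1
S(d) = 14 (S(d) = 2*(3 + 4) = 2*7 = 14)
j = 14 (j = 0 + 14 = 14)
M(I) = 14
E(g, b) = b (E(g, b) = 1*b = b)
(-1203 + 1077)*E(M(2), 15) = (-1203 + 1077)*15 = -126*15 = -1890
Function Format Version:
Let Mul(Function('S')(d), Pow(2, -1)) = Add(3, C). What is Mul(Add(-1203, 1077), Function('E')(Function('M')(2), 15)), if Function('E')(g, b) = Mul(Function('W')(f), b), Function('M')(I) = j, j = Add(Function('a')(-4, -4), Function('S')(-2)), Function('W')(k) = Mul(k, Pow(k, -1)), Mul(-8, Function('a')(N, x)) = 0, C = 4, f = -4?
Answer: -1890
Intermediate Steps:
Function('a')(N, x) = 0 (Function('a')(N, x) = Mul(Rational(-1, 8), 0) = 0)
Function('W')(k) = 1
Function('S')(d) = 14 (Function('S')(d) = Mul(2, Add(3, 4)) = Mul(2, 7) = 14)
j = 14 (j = Add(0, 14) = 14)
Function('M')(I) = 14
Function('E')(g, b) = b (Function('E')(g, b) = Mul(1, b) = b)
Mul(Add(-1203, 1077), Function('E')(Function('M')(2), 15)) = Mul(Add(-1203, 1077), 15) = Mul(-126, 15) = -1890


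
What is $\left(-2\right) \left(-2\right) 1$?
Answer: $4$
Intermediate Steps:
$\left(-2\right) \left(-2\right) 1 = 4 \cdot 1 = 4$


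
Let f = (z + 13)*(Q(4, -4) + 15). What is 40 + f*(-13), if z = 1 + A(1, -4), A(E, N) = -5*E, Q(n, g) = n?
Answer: -2183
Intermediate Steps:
z = -4 (z = 1 - 5*1 = 1 - 5 = -4)
f = 171 (f = (-4 + 13)*(4 + 15) = 9*19 = 171)
40 + f*(-13) = 40 + 171*(-13) = 40 - 2223 = -2183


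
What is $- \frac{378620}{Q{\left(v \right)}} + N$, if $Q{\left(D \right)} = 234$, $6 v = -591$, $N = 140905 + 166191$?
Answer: $\frac{35740922}{117} \approx 3.0548 \cdot 10^{5}$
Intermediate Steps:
$N = 307096$
$v = - \frac{197}{2}$ ($v = \frac{1}{6} \left(-591\right) = - \frac{197}{2} \approx -98.5$)
$- \frac{378620}{Q{\left(v \right)}} + N = - \frac{378620}{234} + 307096 = \left(-378620\right) \frac{1}{234} + 307096 = - \frac{189310}{117} + 307096 = \frac{35740922}{117}$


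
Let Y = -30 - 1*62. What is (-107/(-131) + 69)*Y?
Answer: -841432/131 ≈ -6423.1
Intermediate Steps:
Y = -92 (Y = -30 - 62 = -92)
(-107/(-131) + 69)*Y = (-107/(-131) + 69)*(-92) = (-107*(-1/131) + 69)*(-92) = (107/131 + 69)*(-92) = (9146/131)*(-92) = -841432/131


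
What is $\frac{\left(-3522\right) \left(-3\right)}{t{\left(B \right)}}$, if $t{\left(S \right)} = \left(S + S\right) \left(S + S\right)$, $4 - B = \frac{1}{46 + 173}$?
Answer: $\frac{253377963}{1531250} \approx 165.47$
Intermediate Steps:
$B = \frac{875}{219}$ ($B = 4 - \frac{1}{46 + 173} = 4 - \frac{1}{219} = \frac{875}{219} \approx 3.9954$)
$t{\left(S \right)} = 4 S^{2}$ ($t{\left(S \right)} = 2 S 2 S = 4 S^{2}$)
$\frac{\left(-3522\right) \left(-3\right)}{t{\left(B \right)}} = \frac{\left(-3522\right) \left(-3\right)}{4 \left(\frac{875}{219}\right)^{2}} = \frac{10566}{4 \cdot \frac{765625}{47961}} = \frac{10566}{\frac{3062500}{47961}} = 10566 \cdot \frac{47961}{3062500} = \frac{253377963}{1531250}$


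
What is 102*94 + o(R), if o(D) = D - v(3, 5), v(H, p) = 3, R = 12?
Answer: 9597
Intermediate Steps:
o(D) = -3 + D (o(D) = D - 1*3 = D - 3 = -3 + D)
102*94 + o(R) = 102*94 + (-3 + 12) = 9588 + 9 = 9597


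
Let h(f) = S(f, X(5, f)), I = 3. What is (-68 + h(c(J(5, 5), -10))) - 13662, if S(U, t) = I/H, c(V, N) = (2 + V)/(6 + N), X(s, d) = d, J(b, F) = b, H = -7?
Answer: -96113/7 ≈ -13730.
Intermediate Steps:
c(V, N) = (2 + V)/(6 + N)
S(U, t) = -3/7 (S(U, t) = 3/(-7) = 3*(-1/7) = -3/7)
h(f) = -3/7
(-68 + h(c(J(5, 5), -10))) - 13662 = (-68 - 3/7) - 13662 = -479/7 - 13662 = -96113/7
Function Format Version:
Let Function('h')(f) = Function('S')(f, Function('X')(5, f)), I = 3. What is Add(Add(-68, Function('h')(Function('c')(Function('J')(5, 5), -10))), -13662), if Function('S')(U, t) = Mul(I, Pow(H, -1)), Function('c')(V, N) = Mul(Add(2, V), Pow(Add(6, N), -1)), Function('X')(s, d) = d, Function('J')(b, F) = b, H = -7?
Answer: Rational(-96113, 7) ≈ -13730.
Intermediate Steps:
Function('c')(V, N) = Mul(Pow(Add(6, N), -1), Add(2, V))
Function('S')(U, t) = Rational(-3, 7) (Function('S')(U, t) = Mul(3, Pow(-7, -1)) = Mul(3, Rational(-1, 7)) = Rational(-3, 7))
Function('h')(f) = Rational(-3, 7)
Add(Add(-68, Function('h')(Function('c')(Function('J')(5, 5), -10))), -13662) = Add(Add(-68, Rational(-3, 7)), -13662) = Add(Rational(-479, 7), -13662) = Rational(-96113, 7)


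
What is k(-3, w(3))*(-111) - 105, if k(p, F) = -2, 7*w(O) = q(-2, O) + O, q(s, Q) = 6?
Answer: 117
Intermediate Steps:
w(O) = 6/7 + O/7 (w(O) = (6 + O)/7 = 6/7 + O/7)
k(-3, w(3))*(-111) - 105 = -2*(-111) - 105 = 222 - 105 = 117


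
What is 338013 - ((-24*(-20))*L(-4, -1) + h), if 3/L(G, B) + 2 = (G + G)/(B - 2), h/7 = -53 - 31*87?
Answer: 355103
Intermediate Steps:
h = -19250 (h = 7*(-53 - 31*87) = 7*(-53 - 2697) = 7*(-2750) = -19250)
L(G, B) = 3/(-2 + 2*G/(-2 + B)) (L(G, B) = 3/(-2 + (G + G)/(B - 2)) = 3/(-2 + (2*G)/(-2 + B)) = 3/(-2 + 2*G/(-2 + B)))
338013 - ((-24*(-20))*L(-4, -1) + h) = 338013 - ((-24*(-20))*((-3 + (3/2)*(-1))/(2 - 4 - 1*(-1))) - 19250) = 338013 - (480*((-3 - 3/2)/(2 - 4 + 1)) - 19250) = 338013 - (480*(-9/2/(-1)) - 19250) = 338013 - (480*(-1*(-9/2)) - 19250) = 338013 - (480*(9/2) - 19250) = 338013 - (2160 - 19250) = 338013 - 1*(-17090) = 338013 + 17090 = 355103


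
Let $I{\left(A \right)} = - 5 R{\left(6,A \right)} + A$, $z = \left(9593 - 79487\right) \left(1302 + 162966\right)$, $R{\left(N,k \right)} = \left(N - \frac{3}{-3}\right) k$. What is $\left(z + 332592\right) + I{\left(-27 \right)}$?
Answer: $-11481014082$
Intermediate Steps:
$R{\left(N,k \right)} = k \left(1 + N\right)$ ($R{\left(N,k \right)} = \left(N - -1\right) k = \left(N + 1\right) k = \left(1 + N\right) k = k \left(1 + N\right)$)
$z = -11481347592$ ($z = \left(-69894\right) 164268 = -11481347592$)
$I{\left(A \right)} = - 34 A$ ($I{\left(A \right)} = - 5 A \left(1 + 6\right) + A = - 5 A 7 + A = - 5 \cdot 7 A + A = - 35 A + A = - 34 A$)
$\left(z + 332592\right) + I{\left(-27 \right)} = \left(-11481347592 + 332592\right) - -918 = -11481015000 + 918 = -11481014082$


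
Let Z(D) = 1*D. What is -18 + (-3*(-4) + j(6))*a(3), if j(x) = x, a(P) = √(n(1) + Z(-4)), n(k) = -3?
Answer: -18 + 18*I*√7 ≈ -18.0 + 47.624*I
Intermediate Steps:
Z(D) = D
a(P) = I*√7 (a(P) = √(-3 - 4) = √(-7) = I*√7)
-18 + (-3*(-4) + j(6))*a(3) = -18 + (-3*(-4) + 6)*(I*√7) = -18 + (12 + 6)*(I*√7) = -18 + 18*(I*√7) = -18 + 18*I*√7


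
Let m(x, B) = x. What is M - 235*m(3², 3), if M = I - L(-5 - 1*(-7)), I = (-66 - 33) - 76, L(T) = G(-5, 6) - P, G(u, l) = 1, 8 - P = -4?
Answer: -2279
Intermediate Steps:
P = 12 (P = 8 - 1*(-4) = 8 + 4 = 12)
L(T) = -11 (L(T) = 1 - 1*12 = 1 - 12 = -11)
I = -175 (I = -99 - 76 = -175)
M = -164 (M = -175 - 1*(-11) = -175 + 11 = -164)
M - 235*m(3², 3) = -164 - 235*3² = -164 - 235*9 = -164 - 2115 = -2279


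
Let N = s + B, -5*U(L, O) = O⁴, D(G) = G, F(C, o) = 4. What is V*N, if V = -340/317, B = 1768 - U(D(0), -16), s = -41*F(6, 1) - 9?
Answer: -4998748/317 ≈ -15769.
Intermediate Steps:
U(L, O) = -O⁴/5
s = -173 (s = -41*4 - 9 = -164 - 9 = -173)
B = 74376/5 (B = 1768 - (-1)*(-16)⁴/5 = 1768 - (-1)*65536/5 = 1768 - 1*(-65536/5) = 1768 + 65536/5 = 74376/5 ≈ 14875.)
N = 73511/5 (N = -173 + 74376/5 = 73511/5 ≈ 14702.)
V = -340/317 (V = -340*1/317 = -340/317 ≈ -1.0726)
V*N = -340/317*73511/5 = -4998748/317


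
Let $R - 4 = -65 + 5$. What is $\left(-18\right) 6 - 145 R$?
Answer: $8012$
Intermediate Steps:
$R = -56$ ($R = 4 + \left(-65 + 5\right) = 4 - 60 = -56$)
$\left(-18\right) 6 - 145 R = \left(-18\right) 6 - -8120 = -108 + 8120 = 8012$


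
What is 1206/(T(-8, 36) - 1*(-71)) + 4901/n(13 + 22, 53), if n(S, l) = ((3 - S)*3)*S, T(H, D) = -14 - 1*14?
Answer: 3841417/144480 ≈ 26.588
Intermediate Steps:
T(H, D) = -28 (T(H, D) = -14 - 14 = -28)
n(S, l) = S*(9 - 3*S) (n(S, l) = (9 - 3*S)*S = S*(9 - 3*S))
1206/(T(-8, 36) - 1*(-71)) + 4901/n(13 + 22, 53) = 1206/(-28 - 1*(-71)) + 4901/((3*(13 + 22)*(3 - (13 + 22)))) = 1206/(-28 + 71) + 4901/((3*35*(3 - 1*35))) = 1206/43 + 4901/((3*35*(3 - 35))) = 1206*(1/43) + 4901/((3*35*(-32))) = 1206/43 + 4901/(-3360) = 1206/43 + 4901*(-1/3360) = 1206/43 - 4901/3360 = 3841417/144480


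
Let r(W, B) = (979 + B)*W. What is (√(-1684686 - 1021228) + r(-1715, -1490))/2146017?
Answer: 876365/2146017 + I*√2705914/2146017 ≈ 0.40837 + 0.00076652*I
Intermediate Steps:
r(W, B) = W*(979 + B)
(√(-1684686 - 1021228) + r(-1715, -1490))/2146017 = (√(-1684686 - 1021228) - 1715*(979 - 1490))/2146017 = (√(-2705914) - 1715*(-511))*(1/2146017) = (I*√2705914 + 876365)*(1/2146017) = (876365 + I*√2705914)*(1/2146017) = 876365/2146017 + I*√2705914/2146017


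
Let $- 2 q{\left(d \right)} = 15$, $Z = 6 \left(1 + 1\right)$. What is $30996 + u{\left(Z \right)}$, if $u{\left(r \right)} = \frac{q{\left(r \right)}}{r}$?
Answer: $\frac{247963}{8} \approx 30995.0$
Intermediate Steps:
$Z = 12$ ($Z = 6 \cdot 2 = 12$)
$q{\left(d \right)} = - \frac{15}{2}$ ($q{\left(d \right)} = \left(- \frac{1}{2}\right) 15 = - \frac{15}{2}$)
$u{\left(r \right)} = - \frac{15}{2 r}$
$30996 + u{\left(Z \right)} = 30996 - \frac{15}{2 \cdot 12} = 30996 - \frac{5}{8} = \frac{247963}{8}$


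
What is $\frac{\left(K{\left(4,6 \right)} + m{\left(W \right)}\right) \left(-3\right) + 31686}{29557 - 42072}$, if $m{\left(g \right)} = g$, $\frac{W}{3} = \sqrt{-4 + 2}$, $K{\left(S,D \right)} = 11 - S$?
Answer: $- \frac{6333}{2503} + \frac{9 i \sqrt{2}}{12515} \approx -2.5302 + 0.001017 i$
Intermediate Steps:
$W = 3 i \sqrt{2}$ ($W = 3 \sqrt{-4 + 2} = 3 \sqrt{-2} = 3 i \sqrt{2} \approx 4.2426 i$)
$\frac{\left(K{\left(4,6 \right)} + m{\left(W \right)}\right) \left(-3\right) + 31686}{29557 - 42072} = \frac{\left(\left(11 - 4\right) + 3 i \sqrt{2}\right) \left(-3\right) + 31686}{29557 - 42072} = \frac{\left(\left(11 - 4\right) + 3 i \sqrt{2}\right) \left(-3\right) + 31686}{-12515} = \left(\left(7 + 3 i \sqrt{2}\right) \left(-3\right) + 31686\right) \left(- \frac{1}{12515}\right) = \left(\left(-21 - 9 i \sqrt{2}\right) + 31686\right) \left(- \frac{1}{12515}\right) = \left(31665 - 9 i \sqrt{2}\right) \left(- \frac{1}{12515}\right) = - \frac{6333}{2503} + \frac{9 i \sqrt{2}}{12515}$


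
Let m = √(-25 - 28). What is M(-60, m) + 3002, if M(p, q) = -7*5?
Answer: 2967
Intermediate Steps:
m = I*√53 (m = √(-53) = I*√53 ≈ 7.2801*I)
M(p, q) = -35
M(-60, m) + 3002 = -35 + 3002 = 2967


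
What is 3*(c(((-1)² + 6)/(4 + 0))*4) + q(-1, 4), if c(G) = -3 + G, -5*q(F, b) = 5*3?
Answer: -18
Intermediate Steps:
q(F, b) = -3
3*(c(((-1)² + 6)/(4 + 0))*4) + q(-1, 4) = 3*((-3 + ((-1)² + 6)/(4 + 0))*4) - 3 = 3*((-3 + (1 + 6)/4)*4) - 3 = 3*((-3 + 7*(¼))*4) - 3 = 3*((-3 + 7/4)*4) - 3 = 3*(-5/4*4) - 3 = 3*(-5) - 3 = -15 - 3 = -18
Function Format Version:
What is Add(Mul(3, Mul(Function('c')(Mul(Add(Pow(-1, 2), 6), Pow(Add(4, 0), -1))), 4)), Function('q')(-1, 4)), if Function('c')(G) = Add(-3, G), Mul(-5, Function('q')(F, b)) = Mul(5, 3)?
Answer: -18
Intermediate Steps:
Function('q')(F, b) = -3 (Function('q')(F, b) = Mul(Rational(-1, 5), Mul(5, 3)) = Mul(Rational(-1, 5), 15) = -3)
Add(Mul(3, Mul(Function('c')(Mul(Add(Pow(-1, 2), 6), Pow(Add(4, 0), -1))), 4)), Function('q')(-1, 4)) = Add(Mul(3, Mul(Add(-3, Mul(Add(Pow(-1, 2), 6), Pow(Add(4, 0), -1))), 4)), -3) = Add(Mul(3, Mul(Add(-3, Mul(Add(1, 6), Pow(4, -1))), 4)), -3) = Add(Mul(3, Mul(Add(-3, Mul(7, Rational(1, 4))), 4)), -3) = Add(Mul(3, Mul(Add(-3, Rational(7, 4)), 4)), -3) = Add(Mul(3, Mul(Rational(-5, 4), 4)), -3) = Add(Mul(3, -5), -3) = Add(-15, -3) = -18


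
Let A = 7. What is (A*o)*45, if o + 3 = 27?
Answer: 7560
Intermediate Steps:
o = 24 (o = -3 + 27 = 24)
(A*o)*45 = (7*24)*45 = 168*45 = 7560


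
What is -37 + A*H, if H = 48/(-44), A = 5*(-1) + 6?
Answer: -419/11 ≈ -38.091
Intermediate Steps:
A = 1 (A = -5 + 6 = 1)
H = -12/11 (H = 48*(-1/44) = -12/11 ≈ -1.0909)
-37 + A*H = -37 + 1*(-12/11) = -37 - 12/11 = -419/11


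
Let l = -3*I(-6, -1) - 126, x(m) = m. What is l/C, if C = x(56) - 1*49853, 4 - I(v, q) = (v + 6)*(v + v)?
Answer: 46/16599 ≈ 0.0027713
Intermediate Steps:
I(v, q) = 4 - 2*v*(6 + v) (I(v, q) = 4 - (v + 6)*(v + v) = 4 - (6 + v)*2*v = 4 - 2*v*(6 + v))
l = -138 (l = -3*(4 - 12*(-6) - 2*(-6)²) - 126 = -3*(4 + 72 - 2*36) - 126 = -3*(4 + 72 - 72) - 126 = -3*4 - 126 = -12 - 126 = -138)
C = -49797 (C = 56 - 1*49853 = 56 - 49853 = -49797)
l/C = -138/(-49797) = -138*(-1/49797) = 46/16599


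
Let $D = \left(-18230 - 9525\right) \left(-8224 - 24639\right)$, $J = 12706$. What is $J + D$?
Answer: $912125271$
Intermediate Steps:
$D = 912112565$ ($D = \left(-27755\right) \left(-32863\right) = 912112565$)
$J + D = 12706 + 912112565 = 912125271$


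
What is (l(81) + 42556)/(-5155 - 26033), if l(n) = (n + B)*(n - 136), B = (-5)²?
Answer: -6121/5198 ≈ -1.1776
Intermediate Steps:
B = 25
l(n) = (-136 + n)*(25 + n) (l(n) = (n + 25)*(n - 136) = (25 + n)*(-136 + n) = (-136 + n)*(25 + n))
(l(81) + 42556)/(-5155 - 26033) = ((-3400 + 81² - 111*81) + 42556)/(-5155 - 26033) = ((-3400 + 6561 - 8991) + 42556)/(-31188) = (-5830 + 42556)*(-1/31188) = 36726*(-1/31188) = -6121/5198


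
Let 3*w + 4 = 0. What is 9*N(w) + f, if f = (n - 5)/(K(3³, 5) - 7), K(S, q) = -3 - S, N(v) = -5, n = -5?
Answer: -1655/37 ≈ -44.730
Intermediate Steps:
w = -4/3 (w = -4/3 + (⅓)*0 = -4/3 + 0 = -4/3 ≈ -1.3333)
f = 10/37 (f = (-5 - 5)/((-3 - 1*3³) - 7) = -10/((-3 - 1*27) - 7) = -10/((-3 - 27) - 7) = -10/(-30 - 7) = -10/(-37) = -10*(-1/37) = 10/37 ≈ 0.27027)
9*N(w) + f = 9*(-5) + 10/37 = -45 + 10/37 = -1655/37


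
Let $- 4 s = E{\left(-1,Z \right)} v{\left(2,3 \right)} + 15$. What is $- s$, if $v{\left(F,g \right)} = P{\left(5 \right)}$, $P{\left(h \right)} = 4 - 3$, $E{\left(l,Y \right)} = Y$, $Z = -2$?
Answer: $\frac{13}{4} \approx 3.25$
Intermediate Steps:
$P{\left(h \right)} = 1$ ($P{\left(h \right)} = 4 - 3 = 1$)
$v{\left(F,g \right)} = 1$
$s = - \frac{13}{4}$ ($s = - \frac{\left(-2\right) 1 + 15}{4} = - \frac{-2 + 15}{4} = \left(- \frac{1}{4}\right) 13 = - \frac{13}{4} \approx -3.25$)
$- s = \left(-1\right) \left(- \frac{13}{4}\right) = \frac{13}{4}$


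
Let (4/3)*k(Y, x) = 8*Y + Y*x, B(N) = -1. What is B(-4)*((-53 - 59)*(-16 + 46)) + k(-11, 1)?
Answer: 13143/4 ≈ 3285.8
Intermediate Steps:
k(Y, x) = 6*Y + 3*Y*x/4 (k(Y, x) = 3*(8*Y + Y*x)/4 = 6*Y + 3*Y*x/4)
B(-4)*((-53 - 59)*(-16 + 46)) + k(-11, 1) = -(-53 - 59)*(-16 + 46) + (¾)*(-11)*(8 + 1) = -(-112)*30 + (¾)*(-11)*9 = -1*(-3360) - 297/4 = 3360 - 297/4 = 13143/4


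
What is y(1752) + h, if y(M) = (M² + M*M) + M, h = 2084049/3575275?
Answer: 1995900708459/325025 ≈ 6.1408e+6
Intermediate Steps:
h = 189459/325025 (h = 2084049*(1/3575275) = 189459/325025 ≈ 0.58291)
y(M) = M + 2*M² (y(M) = (M² + M²) + M = 2*M² + M = M + 2*M²)
y(1752) + h = 1752*(1 + 2*1752) + 189459/325025 = 1752*(1 + 3504) + 189459/325025 = 1752*3505 + 189459/325025 = 6140760 + 189459/325025 = 1995900708459/325025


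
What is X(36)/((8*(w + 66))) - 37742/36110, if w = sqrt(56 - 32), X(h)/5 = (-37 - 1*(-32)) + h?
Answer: -78215121/104285680 - 155*sqrt(6)/17328 ≈ -0.77192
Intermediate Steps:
X(h) = -25 + 5*h (X(h) = 5*((-37 - 1*(-32)) + h) = 5*((-37 + 32) + h) = 5*(-5 + h) = -25 + 5*h)
w = 2*sqrt(6) (w = sqrt(24) = 2*sqrt(6) ≈ 4.8990)
X(36)/((8*(w + 66))) - 37742/36110 = (-25 + 5*36)/((8*(2*sqrt(6) + 66))) - 37742/36110 = (-25 + 180)/((8*(66 + 2*sqrt(6)))) - 37742*1/36110 = 155/(528 + 16*sqrt(6)) - 18871/18055 = -18871/18055 + 155/(528 + 16*sqrt(6))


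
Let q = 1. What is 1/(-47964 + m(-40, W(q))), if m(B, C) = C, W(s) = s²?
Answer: -1/47963 ≈ -2.0849e-5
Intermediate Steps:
1/(-47964 + m(-40, W(q))) = 1/(-47964 + 1²) = 1/(-47964 + 1) = 1/(-47963) = -1/47963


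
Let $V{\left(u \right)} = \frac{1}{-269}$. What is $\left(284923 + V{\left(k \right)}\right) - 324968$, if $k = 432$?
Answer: $- \frac{10772106}{269} \approx -40045.0$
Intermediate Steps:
$V{\left(u \right)} = - \frac{1}{269}$
$\left(284923 + V{\left(k \right)}\right) - 324968 = \left(284923 - \frac{1}{269}\right) - 324968 = \frac{76644286}{269} - 324968 = - \frac{10772106}{269}$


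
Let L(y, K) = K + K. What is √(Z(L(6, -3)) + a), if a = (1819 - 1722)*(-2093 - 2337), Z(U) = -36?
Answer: I*√429746 ≈ 655.55*I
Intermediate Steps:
L(y, K) = 2*K
a = -429710 (a = 97*(-4430) = -429710)
√(Z(L(6, -3)) + a) = √(-36 - 429710) = √(-429746) = I*√429746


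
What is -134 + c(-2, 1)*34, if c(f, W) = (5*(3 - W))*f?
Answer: -814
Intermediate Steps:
c(f, W) = f*(15 - 5*W) (c(f, W) = (15 - 5*W)*f = f*(15 - 5*W))
-134 + c(-2, 1)*34 = -134 + (5*(-2)*(3 - 1*1))*34 = -134 + (5*(-2)*(3 - 1))*34 = -134 + (5*(-2)*2)*34 = -134 - 20*34 = -134 - 680 = -814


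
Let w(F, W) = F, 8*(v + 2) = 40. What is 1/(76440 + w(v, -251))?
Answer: 1/76443 ≈ 1.3082e-5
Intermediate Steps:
v = 3 (v = -2 + (⅛)*40 = -2 + 5 = 3)
1/(76440 + w(v, -251)) = 1/(76440 + 3) = 1/76443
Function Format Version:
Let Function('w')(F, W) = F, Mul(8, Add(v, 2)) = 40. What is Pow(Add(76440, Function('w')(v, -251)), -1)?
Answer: Rational(1, 76443) ≈ 1.3082e-5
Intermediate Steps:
v = 3 (v = Add(-2, Mul(Rational(1, 8), 40)) = Add(-2, 5) = 3)
Pow(Add(76440, Function('w')(v, -251)), -1) = Pow(Add(76440, 3), -1) = Pow(76443, -1) = Rational(1, 76443)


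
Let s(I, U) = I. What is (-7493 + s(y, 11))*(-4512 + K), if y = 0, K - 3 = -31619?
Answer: 270707104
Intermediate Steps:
K = -31616 (K = 3 - 31619 = -31616)
(-7493 + s(y, 11))*(-4512 + K) = (-7493 + 0)*(-4512 - 31616) = -7493*(-36128) = 270707104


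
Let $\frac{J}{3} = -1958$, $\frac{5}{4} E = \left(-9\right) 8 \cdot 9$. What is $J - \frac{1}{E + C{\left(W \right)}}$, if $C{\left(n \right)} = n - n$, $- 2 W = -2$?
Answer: $- \frac{15225403}{2592} \approx -5874.0$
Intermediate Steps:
$W = 1$ ($W = \left(- \frac{1}{2}\right) \left(-2\right) = 1$)
$C{\left(n \right)} = 0$
$E = - \frac{2592}{5}$ ($E = \frac{4 \left(-9\right) 8 \cdot 9}{5} = \frac{4 \left(\left(-72\right) 9\right)}{5} = \frac{4}{5} \left(-648\right) = - \frac{2592}{5} \approx -518.4$)
$J = -5874$ ($J = 3 \left(-1958\right) = -5874$)
$J - \frac{1}{E + C{\left(W \right)}} = -5874 - \frac{1}{- \frac{2592}{5} + 0} = -5874 - \frac{1}{- \frac{2592}{5}} = -5874 - - \frac{5}{2592} = -5874 + \frac{5}{2592} = - \frac{15225403}{2592}$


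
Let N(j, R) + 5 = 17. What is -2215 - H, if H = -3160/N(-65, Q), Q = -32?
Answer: -5855/3 ≈ -1951.7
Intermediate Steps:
N(j, R) = 12 (N(j, R) = -5 + 17 = 12)
H = -790/3 (H = -3160/12 = -3160*1/12 = -790/3 ≈ -263.33)
-2215 - H = -2215 - 1*(-790/3) = -2215 + 790/3 = -5855/3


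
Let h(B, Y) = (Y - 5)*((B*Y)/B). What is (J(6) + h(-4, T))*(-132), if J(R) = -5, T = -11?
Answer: -22572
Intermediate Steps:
h(B, Y) = Y*(-5 + Y) (h(B, Y) = (-5 + Y)*Y = Y*(-5 + Y))
(J(6) + h(-4, T))*(-132) = (-5 - 11*(-5 - 11))*(-132) = (-5 - 11*(-16))*(-132) = (-5 + 176)*(-132) = 171*(-132) = -22572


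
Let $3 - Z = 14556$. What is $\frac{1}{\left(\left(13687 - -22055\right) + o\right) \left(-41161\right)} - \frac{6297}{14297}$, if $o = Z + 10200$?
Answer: $- \frac{8135740569110}{18471761586813} \approx -0.44044$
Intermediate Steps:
$Z = -14553$ ($Z = 3 - 14556 = -14553$)
$o = -4353$ ($o = -14553 + 10200 = -4353$)
$\frac{1}{\left(\left(13687 - -22055\right) + o\right) \left(-41161\right)} - \frac{6297}{14297} = \frac{1}{\left(\left(13687 - -22055\right) - 4353\right) \left(-41161\right)} - \frac{6297}{14297} = \frac{1}{\left(13687 + 22055\right) - 4353} \left(- \frac{1}{41161}\right) - \frac{6297}{14297} = \frac{1}{35742 - 4353} \left(- \frac{1}{41161}\right) - \frac{6297}{14297} = \frac{1}{31389} \left(- \frac{1}{41161}\right) - \frac{6297}{14297} = - \frac{1}{1292002629} - \frac{6297}{14297} = - \frac{8135740569110}{18471761586813}$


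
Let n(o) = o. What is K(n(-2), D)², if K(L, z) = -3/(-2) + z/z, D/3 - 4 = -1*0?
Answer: 25/4 ≈ 6.2500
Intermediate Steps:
D = 12 (D = 12 + 3*(-1*0) = 12 + 3*0 = 12 + 0 = 12)
K(L, z) = 5/2 (K(L, z) = -3*(-½) + 1 = 3/2 + 1 = 5/2)
K(n(-2), D)² = (5/2)² = 25/4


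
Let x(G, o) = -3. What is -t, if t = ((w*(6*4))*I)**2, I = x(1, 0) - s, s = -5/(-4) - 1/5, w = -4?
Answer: -3779136/25 ≈ -1.5117e+5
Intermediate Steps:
s = 21/20 (s = -5*(-1/4) - 1*1/5 = 5/4 - 1/5 = 21/20 ≈ 1.0500)
I = -81/20 (I = -3 - 1*21/20 = -3 - 21/20 = -81/20 ≈ -4.0500)
t = 3779136/25 (t = (-24*4*(-81/20))**2 = (-4*24*(-81/20))**2 = (-96*(-81/20))**2 = (1944/5)**2 = 3779136/25 ≈ 1.5117e+5)
-t = -1*3779136/25 = -3779136/25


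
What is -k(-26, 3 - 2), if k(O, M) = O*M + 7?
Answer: 19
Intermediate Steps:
k(O, M) = 7 + M*O (k(O, M) = M*O + 7 = 7 + M*O)
-k(-26, 3 - 2) = -(7 + (3 - 2)*(-26)) = -(7 + 1*(-26)) = -(7 - 26) = -1*(-19) = 19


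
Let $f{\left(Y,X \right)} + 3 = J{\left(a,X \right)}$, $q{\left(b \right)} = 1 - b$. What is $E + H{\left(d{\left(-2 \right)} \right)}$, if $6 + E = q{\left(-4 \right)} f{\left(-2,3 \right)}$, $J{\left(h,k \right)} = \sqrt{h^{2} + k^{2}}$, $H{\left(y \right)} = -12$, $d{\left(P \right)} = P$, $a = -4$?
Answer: $-8$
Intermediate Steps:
$f{\left(Y,X \right)} = -3 + \sqrt{16 + X^{2}}$ ($f{\left(Y,X \right)} = -3 + \sqrt{\left(-4\right)^{2} + X^{2}} = -3 + \sqrt{16 + X^{2}}$)
$E = 4$ ($E = -6 + \left(1 - -4\right) \left(-3 + \sqrt{16 + 3^{2}}\right) = -6 + \left(1 + 4\right) \left(-3 + \sqrt{16 + 9}\right) = -6 + 5 \left(-3 + \sqrt{25}\right) = -6 + 5 \left(-3 + 5\right) = -6 + 5 \cdot 2 = -6 + 10 = 4$)
$E + H{\left(d{\left(-2 \right)} \right)} = 4 - 12 = -8$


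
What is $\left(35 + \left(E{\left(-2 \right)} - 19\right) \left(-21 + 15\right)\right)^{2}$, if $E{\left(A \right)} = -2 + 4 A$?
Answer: $43681$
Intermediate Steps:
$\left(35 + \left(E{\left(-2 \right)} - 19\right) \left(-21 + 15\right)\right)^{2} = \left(35 + \left(\left(-2 + 4 \left(-2\right)\right) - 19\right) \left(-21 + 15\right)\right)^{2} = \left(35 + \left(\left(-2 - 8\right) - 19\right) \left(-6\right)\right)^{2} = \left(35 + \left(-10 - 19\right) \left(-6\right)\right)^{2} = \left(35 - -174\right)^{2} = \left(35 + 174\right)^{2} = 209^{2} = 43681$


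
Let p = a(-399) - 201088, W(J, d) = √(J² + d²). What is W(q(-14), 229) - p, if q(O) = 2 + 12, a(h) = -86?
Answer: 201174 + √52637 ≈ 2.0140e+5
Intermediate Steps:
q(O) = 14
p = -201174 (p = -86 - 201088 = -201174)
W(q(-14), 229) - p = √(14² + 229²) - 1*(-201174) = √(196 + 52441) + 201174 = √52637 + 201174 = 201174 + √52637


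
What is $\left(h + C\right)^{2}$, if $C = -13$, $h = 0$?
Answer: $169$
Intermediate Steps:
$\left(h + C\right)^{2} = \left(0 - 13\right)^{2} = \left(-13\right)^{2} = 169$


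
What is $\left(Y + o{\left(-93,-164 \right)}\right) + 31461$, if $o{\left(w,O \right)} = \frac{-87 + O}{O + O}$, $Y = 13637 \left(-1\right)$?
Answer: $\frac{5846523}{328} \approx 17825.0$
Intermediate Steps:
$Y = -13637$
$o{\left(w,O \right)} = \frac{-87 + O}{2 O}$
$\left(Y + o{\left(-93,-164 \right)}\right) + 31461 = \left(-13637 + \frac{-87 - 164}{2 \left(-164\right)}\right) + 31461 = \left(-13637 + \frac{1}{2} \left(- \frac{1}{164}\right) \left(-251\right)\right) + 31461 = \left(-13637 + \frac{251}{328}\right) + 31461 = - \frac{4472685}{328} + 31461 = \frac{5846523}{328}$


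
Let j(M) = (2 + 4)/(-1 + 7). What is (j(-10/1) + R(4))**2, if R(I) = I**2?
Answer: 289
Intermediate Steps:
j(M) = 1 (j(M) = 6/6 = 6*(1/6) = 1)
(j(-10/1) + R(4))**2 = (1 + 4**2)**2 = (1 + 16)**2 = 17**2 = 289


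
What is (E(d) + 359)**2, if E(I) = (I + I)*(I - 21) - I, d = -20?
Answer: 4076361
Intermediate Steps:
E(I) = -I + 2*I*(-21 + I) (E(I) = (2*I)*(-21 + I) - I = 2*I*(-21 + I) - I = -I + 2*I*(-21 + I))
(E(d) + 359)**2 = (-20*(-43 + 2*(-20)) + 359)**2 = (-20*(-43 - 40) + 359)**2 = (-20*(-83) + 359)**2 = (1660 + 359)**2 = 2019**2 = 4076361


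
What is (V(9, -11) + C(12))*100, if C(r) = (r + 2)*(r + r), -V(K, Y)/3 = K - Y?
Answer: 27600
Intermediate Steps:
V(K, Y) = -3*K + 3*Y (V(K, Y) = -3*(K - Y) = -3*K + 3*Y)
C(r) = 2*r*(2 + r) (C(r) = (2 + r)*(2*r) = 2*r*(2 + r))
(V(9, -11) + C(12))*100 = ((-3*9 + 3*(-11)) + 2*12*(2 + 12))*100 = ((-27 - 33) + 2*12*14)*100 = (-60 + 336)*100 = 276*100 = 27600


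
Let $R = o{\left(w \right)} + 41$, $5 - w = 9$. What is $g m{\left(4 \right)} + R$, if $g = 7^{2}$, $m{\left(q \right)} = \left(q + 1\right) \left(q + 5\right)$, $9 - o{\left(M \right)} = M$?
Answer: $2259$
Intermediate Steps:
$w = -4$ ($w = 5 - 9 = -4$)
$o{\left(M \right)} = 9 - M$
$R = 54$ ($R = \left(9 - -4\right) + 41 = \left(9 + 4\right) + 41 = 13 + 41 = 54$)
$m{\left(q \right)} = \left(1 + q\right) \left(5 + q\right)$
$g = 49$
$g m{\left(4 \right)} + R = 49 \left(5 + 4^{2} + 6 \cdot 4\right) + 54 = 49 \left(5 + 16 + 24\right) + 54 = 49 \cdot 45 + 54 = 2205 + 54 = 2259$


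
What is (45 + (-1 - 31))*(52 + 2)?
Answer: 702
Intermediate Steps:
(45 + (-1 - 31))*(52 + 2) = (45 - 32)*54 = 13*54 = 702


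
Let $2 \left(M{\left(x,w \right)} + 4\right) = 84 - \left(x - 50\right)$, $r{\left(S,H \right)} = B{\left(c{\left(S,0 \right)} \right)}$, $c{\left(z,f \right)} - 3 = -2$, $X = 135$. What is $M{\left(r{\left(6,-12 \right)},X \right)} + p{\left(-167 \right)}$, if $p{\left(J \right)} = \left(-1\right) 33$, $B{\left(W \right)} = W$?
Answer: $\frac{59}{2} \approx 29.5$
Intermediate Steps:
$c{\left(z,f \right)} = 1$ ($c{\left(z,f \right)} = 3 - 2 = 1$)
$r{\left(S,H \right)} = 1$
$p{\left(J \right)} = -33$
$M{\left(x,w \right)} = 63 - \frac{x}{2}$ ($M{\left(x,w \right)} = -4 + \frac{84 - \left(x - 50\right)}{2} = -4 + \frac{84 - \left(-50 + x\right)}{2} = -4 + \frac{134 - x}{2} = -4 - \left(-67 + \frac{x}{2}\right) = 63 - \frac{x}{2}$)
$M{\left(r{\left(6,-12 \right)},X \right)} + p{\left(-167 \right)} = \left(63 - \frac{1}{2}\right) - 33 = \frac{125}{2} - 33 = \frac{59}{2}$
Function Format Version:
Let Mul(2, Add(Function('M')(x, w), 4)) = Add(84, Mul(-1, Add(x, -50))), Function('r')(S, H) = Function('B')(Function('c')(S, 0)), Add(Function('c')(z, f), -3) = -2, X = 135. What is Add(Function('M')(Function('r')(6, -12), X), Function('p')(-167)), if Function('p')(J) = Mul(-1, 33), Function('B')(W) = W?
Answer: Rational(59, 2) ≈ 29.500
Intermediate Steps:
Function('c')(z, f) = 1 (Function('c')(z, f) = Add(3, -2) = 1)
Function('r')(S, H) = 1
Function('p')(J) = -33
Function('M')(x, w) = Add(63, Mul(Rational(-1, 2), x)) (Function('M')(x, w) = Add(-4, Mul(Rational(1, 2), Add(84, Mul(-1, Add(x, -50))))) = Add(-4, Mul(Rational(1, 2), Add(84, Mul(-1, Add(-50, x))))) = Add(-4, Mul(Rational(1, 2), Add(84, Add(50, Mul(-1, x))))) = Add(-4, Mul(Rational(1, 2), Add(134, Mul(-1, x)))) = Add(-4, Add(67, Mul(Rational(-1, 2), x))) = Add(63, Mul(Rational(-1, 2), x)))
Add(Function('M')(Function('r')(6, -12), X), Function('p')(-167)) = Add(Add(63, Mul(Rational(-1, 2), 1)), -33) = Add(Add(63, Rational(-1, 2)), -33) = Add(Rational(125, 2), -33) = Rational(59, 2)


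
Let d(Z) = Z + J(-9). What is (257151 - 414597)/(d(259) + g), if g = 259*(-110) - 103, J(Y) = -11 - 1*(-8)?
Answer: 157446/28337 ≈ 5.5562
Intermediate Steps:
J(Y) = -3 (J(Y) = -11 + 8 = -3)
d(Z) = -3 + Z (d(Z) = Z - 3 = -3 + Z)
g = -28593 (g = -28490 - 103 = -28593)
(257151 - 414597)/(d(259) + g) = (257151 - 414597)/((-3 + 259) - 28593) = -157446/(256 - 28593) = -157446/(-28337) = -157446*(-1/28337) = 157446/28337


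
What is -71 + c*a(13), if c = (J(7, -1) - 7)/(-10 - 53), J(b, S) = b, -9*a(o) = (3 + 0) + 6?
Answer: -71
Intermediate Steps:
a(o) = -1 (a(o) = -((3 + 0) + 6)/9 = -(3 + 6)/9 = -⅑*9 = -1)
c = 0 (c = (7 - 7)/(-10 - 53) = 0/(-63) = 0*(-1/63) = 0)
-71 + c*a(13) = -71 + 0*(-1) = -71 + 0 = -71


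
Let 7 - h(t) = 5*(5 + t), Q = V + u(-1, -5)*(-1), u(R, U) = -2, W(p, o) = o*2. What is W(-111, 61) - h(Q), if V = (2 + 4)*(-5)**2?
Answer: 900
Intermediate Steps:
W(p, o) = 2*o
V = 150 (V = 6*25 = 150)
Q = 152 (Q = 150 - 2*(-1) = 150 + 2 = 152)
h(t) = -18 - 5*t (h(t) = 7 - 5*(5 + t) = 7 - (25 + 5*t) = 7 + (-25 - 5*t) = -18 - 5*t)
W(-111, 61) - h(Q) = 2*61 - (-18 - 5*152) = 122 - (-18 - 760) = 122 - 1*(-778) = 122 + 778 = 900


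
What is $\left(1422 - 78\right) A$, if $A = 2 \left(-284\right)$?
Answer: $-763392$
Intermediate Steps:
$A = -568$
$\left(1422 - 78\right) A = \left(1422 - 78\right) \left(-568\right) = 1344 \left(-568\right) = -763392$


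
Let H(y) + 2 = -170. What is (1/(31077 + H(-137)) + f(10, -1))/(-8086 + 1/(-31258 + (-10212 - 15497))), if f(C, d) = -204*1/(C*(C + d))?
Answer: 3990557339/14235929712515 ≈ 0.00028032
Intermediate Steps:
H(y) = -172 (H(y) = -2 - 170 = -172)
f(C, d) = -204/(C*(C + d))
(1/(31077 + H(-137)) + f(10, -1))/(-8086 + 1/(-31258 + (-10212 - 15497))) = (1/(31077 - 172) - 204/(10*(10 - 1)))/(-8086 + 1/(-31258 + (-10212 - 15497))) = (1/30905 - 204*⅒/9)/(-8086 + 1/(-31258 - 25709)) = (1/30905 - 204*⅒*⅑)/(-8086 + 1/(-56967)) = (1/30905 - 34/15)/(-8086 - 1/56967) = -210151/(92715*(-460635163/56967)) = -210151/92715*(-56967/460635163) = 3990557339/14235929712515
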